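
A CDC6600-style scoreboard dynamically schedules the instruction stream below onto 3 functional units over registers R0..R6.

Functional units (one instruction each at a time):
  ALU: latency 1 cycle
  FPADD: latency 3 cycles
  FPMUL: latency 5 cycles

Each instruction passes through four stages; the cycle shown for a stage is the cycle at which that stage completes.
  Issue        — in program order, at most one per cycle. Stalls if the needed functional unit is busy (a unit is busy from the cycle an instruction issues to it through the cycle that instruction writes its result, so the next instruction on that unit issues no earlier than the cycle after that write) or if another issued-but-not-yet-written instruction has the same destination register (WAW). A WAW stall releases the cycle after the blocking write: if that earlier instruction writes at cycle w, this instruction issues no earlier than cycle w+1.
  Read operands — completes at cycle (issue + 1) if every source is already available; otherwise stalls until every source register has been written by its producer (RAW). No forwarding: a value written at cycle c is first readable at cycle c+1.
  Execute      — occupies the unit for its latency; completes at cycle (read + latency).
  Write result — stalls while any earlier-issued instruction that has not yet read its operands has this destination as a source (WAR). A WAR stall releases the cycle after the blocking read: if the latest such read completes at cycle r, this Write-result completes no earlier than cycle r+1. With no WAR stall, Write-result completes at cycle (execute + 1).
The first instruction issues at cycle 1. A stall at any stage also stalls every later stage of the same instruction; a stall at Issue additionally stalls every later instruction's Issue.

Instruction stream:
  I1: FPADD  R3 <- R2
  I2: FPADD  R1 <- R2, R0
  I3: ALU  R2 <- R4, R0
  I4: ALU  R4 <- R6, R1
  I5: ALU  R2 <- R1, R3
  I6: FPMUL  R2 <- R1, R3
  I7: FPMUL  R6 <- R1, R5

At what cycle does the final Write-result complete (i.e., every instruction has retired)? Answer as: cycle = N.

t=1  I1 issues→FPADD
t=2  I1 reads
t=5  I1 exec-done
t=6  I1 writes R3
t=7  I2 issues→FPADD
t=8  I2 reads · I3 issues→ALU
t=9  I3 reads
t=10  I3 exec-done
t=11  I2 exec-done · I3 writes R2
t=12  I2 writes R1 · I4 issues→ALU
t=13  I4 reads
t=14  I4 exec-done
t=15  I4 writes R4
t=16  I5 issues→ALU
t=17  I5 reads
t=18  I5 exec-done
t=19  I5 writes R2
t=20  I6 issues→FPMUL
t=21  I6 reads
t=26  I6 exec-done
t=27  I6 writes R2
t=28  I7 issues→FPMUL
t=29  I7 reads
t=34  I7 exec-done
t=35  I7 writes R6

cycle = 35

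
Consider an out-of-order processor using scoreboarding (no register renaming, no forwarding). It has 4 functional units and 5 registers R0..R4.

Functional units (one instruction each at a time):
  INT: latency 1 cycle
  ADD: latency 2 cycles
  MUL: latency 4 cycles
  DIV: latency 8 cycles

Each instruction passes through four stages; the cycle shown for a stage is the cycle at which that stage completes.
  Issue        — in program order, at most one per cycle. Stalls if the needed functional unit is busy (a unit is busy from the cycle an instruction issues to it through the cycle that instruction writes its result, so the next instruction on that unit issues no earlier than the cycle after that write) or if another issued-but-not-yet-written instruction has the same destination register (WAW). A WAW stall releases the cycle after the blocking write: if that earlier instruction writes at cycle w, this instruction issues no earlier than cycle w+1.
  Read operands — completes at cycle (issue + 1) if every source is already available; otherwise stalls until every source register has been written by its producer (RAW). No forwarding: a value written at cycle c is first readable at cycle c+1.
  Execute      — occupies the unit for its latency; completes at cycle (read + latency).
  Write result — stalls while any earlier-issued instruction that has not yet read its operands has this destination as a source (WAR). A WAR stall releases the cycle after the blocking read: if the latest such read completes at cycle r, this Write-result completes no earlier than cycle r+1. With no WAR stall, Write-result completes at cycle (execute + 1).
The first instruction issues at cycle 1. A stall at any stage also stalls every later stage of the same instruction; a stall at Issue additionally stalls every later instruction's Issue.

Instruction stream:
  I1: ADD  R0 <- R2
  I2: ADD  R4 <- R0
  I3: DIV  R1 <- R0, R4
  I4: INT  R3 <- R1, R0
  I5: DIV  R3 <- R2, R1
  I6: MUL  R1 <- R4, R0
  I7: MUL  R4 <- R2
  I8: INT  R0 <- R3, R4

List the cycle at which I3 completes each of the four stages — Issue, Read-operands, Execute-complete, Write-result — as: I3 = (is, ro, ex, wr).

I3 = (7, 11, 19, 20)

[I1] 1/2/4/5
[I2] 6/7/9/10  (struct: ADD busy until I1 writes@5)
[I3] 7/11/19/20  (RAW R4: wait I2 write@10)
[I4] 8/21/22/23  (RAW R1: wait I3 write@20)
[I5] 24/25/33/34  (WAW R3: wait I4 write@23)
[I6] 25/26/30/31
[I7] 32/33/37/38  (struct: MUL busy until I6 writes@31)
[I8] 33/39/40/41  (RAW R4: wait I7 write@38)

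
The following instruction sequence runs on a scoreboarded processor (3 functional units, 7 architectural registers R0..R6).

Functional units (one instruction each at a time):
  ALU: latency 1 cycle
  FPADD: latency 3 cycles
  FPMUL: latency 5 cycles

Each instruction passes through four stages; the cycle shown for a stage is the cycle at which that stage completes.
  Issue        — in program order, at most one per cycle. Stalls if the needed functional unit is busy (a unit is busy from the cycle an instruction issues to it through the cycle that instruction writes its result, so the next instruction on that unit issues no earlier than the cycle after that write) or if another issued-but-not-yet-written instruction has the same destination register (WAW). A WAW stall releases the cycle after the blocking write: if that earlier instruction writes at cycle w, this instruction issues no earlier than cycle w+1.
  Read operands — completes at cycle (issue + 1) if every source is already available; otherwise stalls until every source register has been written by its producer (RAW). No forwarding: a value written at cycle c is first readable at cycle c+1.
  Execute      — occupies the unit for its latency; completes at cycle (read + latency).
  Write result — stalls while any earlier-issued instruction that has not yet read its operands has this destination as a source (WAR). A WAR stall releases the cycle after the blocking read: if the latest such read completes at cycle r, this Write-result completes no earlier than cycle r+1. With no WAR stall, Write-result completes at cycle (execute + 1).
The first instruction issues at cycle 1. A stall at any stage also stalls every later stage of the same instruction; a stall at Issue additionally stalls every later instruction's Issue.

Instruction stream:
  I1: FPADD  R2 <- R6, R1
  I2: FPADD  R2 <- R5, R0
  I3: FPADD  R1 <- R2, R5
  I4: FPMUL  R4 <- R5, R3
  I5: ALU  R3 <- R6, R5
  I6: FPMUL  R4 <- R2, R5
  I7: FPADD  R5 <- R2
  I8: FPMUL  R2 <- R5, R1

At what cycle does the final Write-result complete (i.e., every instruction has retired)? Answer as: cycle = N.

  I1 | 1 | 2 | 5 | 6
  I2 | 7 | 8 | 11 | 12   struct: FPADD busy until I1 writes@6
  I3 | 13 | 14 | 17 | 18   struct: FPADD busy until I2 writes@12
  I4 | 14 | 15 | 20 | 21
  I5 | 15 | 16 | 17 | 18
  I6 | 22 | 23 | 28 | 29   struct: FPMUL busy until I4 writes@21
  I7 | 23 | 24 | 27 | 28
  I8 | 30 | 31 | 36 | 37   struct: FPMUL busy until I6 writes@29

cycle = 37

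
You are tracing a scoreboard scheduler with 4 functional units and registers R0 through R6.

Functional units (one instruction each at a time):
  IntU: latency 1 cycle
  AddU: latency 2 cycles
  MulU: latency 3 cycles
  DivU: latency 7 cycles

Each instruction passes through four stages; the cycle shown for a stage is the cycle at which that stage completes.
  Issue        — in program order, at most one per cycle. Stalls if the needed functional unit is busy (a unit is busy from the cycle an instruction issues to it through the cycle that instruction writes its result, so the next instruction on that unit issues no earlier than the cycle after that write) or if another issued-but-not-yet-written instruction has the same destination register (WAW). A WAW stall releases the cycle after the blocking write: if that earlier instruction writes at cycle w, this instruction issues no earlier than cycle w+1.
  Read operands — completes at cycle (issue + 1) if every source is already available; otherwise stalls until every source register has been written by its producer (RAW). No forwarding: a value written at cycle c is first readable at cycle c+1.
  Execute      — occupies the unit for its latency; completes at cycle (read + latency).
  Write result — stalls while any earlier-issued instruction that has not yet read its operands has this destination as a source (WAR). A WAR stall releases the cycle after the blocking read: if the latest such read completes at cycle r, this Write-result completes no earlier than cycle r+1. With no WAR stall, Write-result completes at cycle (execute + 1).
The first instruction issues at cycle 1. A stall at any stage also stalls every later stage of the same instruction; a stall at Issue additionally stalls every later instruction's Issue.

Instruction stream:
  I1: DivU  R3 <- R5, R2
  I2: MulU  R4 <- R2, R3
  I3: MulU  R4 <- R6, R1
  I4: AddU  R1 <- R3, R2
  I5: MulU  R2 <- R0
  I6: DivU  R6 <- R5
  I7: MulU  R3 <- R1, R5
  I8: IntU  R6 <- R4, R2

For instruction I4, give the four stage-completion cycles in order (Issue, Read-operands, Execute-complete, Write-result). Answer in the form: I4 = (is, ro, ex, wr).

I4 = (17, 18, 20, 21)

1) issue 1, read 2, done 9, write 10
2) issue 2, read 11, done 14, write 15  <RAW R3: wait I1 write@10>
3) issue 16, read 17, done 20, write 21  <struct: MulU busy until I2 writes@15>
4) issue 17, read 18, done 20, write 21
5) issue 22, read 23, done 26, write 27  <struct: MulU busy until I3 writes@21>
6) issue 23, read 24, done 31, write 32
7) issue 28, read 29, done 32, write 33  <struct: MulU busy until I5 writes@27>
8) issue 33, read 34, done 35, write 36  <WAW R6: wait I6 write@32>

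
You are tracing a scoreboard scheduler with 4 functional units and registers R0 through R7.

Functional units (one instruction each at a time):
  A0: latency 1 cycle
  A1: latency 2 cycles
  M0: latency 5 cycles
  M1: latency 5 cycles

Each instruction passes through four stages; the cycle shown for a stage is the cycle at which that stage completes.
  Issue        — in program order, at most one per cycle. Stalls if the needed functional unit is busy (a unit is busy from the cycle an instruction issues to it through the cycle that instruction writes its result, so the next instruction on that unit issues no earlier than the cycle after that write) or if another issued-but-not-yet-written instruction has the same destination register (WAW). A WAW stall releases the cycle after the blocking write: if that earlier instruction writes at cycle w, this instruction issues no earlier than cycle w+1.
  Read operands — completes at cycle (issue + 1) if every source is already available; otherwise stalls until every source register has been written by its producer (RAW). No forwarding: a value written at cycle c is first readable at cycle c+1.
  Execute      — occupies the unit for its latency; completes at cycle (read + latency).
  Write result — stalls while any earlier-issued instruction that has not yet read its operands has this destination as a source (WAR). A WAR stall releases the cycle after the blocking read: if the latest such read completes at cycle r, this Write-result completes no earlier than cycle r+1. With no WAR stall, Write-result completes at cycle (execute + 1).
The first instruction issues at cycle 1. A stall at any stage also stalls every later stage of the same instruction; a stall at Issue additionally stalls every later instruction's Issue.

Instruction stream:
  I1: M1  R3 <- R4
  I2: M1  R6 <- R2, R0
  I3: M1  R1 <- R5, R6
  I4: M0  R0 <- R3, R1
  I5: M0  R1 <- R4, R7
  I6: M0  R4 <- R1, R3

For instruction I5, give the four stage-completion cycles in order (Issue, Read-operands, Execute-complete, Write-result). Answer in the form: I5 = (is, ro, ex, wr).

[1] I1→M1
[2] I1 RO
[7] I1 EX
[8] I1 WR R3
[9] I2→M1
[10] I2 RO
[15] I2 EX
[16] I2 WR R6
[17] I3→M1
[18] I3 RO · I4→M0
[23] I3 EX
[24] I3 WR R1
[25] I4 RO
[30] I4 EX
[31] I4 WR R0
[32] I5→M0
[33] I5 RO
[38] I5 EX
[39] I5 WR R1
[40] I6→M0
[41] I6 RO
[46] I6 EX
[47] I6 WR R4

I5 = (32, 33, 38, 39)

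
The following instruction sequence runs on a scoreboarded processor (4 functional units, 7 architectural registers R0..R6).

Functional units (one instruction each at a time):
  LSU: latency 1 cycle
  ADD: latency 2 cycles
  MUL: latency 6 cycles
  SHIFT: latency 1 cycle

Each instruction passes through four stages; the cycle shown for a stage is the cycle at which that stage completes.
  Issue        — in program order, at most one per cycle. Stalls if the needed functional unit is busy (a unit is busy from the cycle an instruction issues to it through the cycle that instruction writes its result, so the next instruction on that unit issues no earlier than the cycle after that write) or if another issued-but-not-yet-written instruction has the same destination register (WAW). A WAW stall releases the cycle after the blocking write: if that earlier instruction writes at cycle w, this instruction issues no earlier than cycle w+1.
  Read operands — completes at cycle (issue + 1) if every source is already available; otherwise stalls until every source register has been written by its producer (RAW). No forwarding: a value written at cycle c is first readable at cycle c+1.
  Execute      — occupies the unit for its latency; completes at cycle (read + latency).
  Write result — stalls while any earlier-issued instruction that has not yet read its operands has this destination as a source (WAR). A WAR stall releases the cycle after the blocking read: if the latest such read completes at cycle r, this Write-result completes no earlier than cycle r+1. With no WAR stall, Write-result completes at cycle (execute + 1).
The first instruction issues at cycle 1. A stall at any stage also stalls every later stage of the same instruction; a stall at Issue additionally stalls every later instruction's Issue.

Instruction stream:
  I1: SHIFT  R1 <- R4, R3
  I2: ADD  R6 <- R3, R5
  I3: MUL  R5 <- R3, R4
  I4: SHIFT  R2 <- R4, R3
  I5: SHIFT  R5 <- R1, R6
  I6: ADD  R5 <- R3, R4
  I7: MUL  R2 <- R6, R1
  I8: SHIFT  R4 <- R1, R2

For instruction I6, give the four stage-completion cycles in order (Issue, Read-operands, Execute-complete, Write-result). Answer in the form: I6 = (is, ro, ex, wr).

I6 = (16, 17, 19, 20)

I1  is:1  ro:2  ex:3  wr:4
I2  is:2  ro:3  ex:5  wr:6
I3  is:3  ro:4  ex:10  wr:11
I4  is:5  ro:6  ex:7  wr:8  — struct: SHIFT busy until I1 writes@4
I5  is:12  ro:13  ex:14  wr:15  — WAW R5: wait I3 write@11
I6  is:16  ro:17  ex:19  wr:20  — WAW R5: wait I5 write@15
I7  is:17  ro:18  ex:24  wr:25
I8  is:18  ro:26  ex:27  wr:28  — RAW R2: wait I7 write@25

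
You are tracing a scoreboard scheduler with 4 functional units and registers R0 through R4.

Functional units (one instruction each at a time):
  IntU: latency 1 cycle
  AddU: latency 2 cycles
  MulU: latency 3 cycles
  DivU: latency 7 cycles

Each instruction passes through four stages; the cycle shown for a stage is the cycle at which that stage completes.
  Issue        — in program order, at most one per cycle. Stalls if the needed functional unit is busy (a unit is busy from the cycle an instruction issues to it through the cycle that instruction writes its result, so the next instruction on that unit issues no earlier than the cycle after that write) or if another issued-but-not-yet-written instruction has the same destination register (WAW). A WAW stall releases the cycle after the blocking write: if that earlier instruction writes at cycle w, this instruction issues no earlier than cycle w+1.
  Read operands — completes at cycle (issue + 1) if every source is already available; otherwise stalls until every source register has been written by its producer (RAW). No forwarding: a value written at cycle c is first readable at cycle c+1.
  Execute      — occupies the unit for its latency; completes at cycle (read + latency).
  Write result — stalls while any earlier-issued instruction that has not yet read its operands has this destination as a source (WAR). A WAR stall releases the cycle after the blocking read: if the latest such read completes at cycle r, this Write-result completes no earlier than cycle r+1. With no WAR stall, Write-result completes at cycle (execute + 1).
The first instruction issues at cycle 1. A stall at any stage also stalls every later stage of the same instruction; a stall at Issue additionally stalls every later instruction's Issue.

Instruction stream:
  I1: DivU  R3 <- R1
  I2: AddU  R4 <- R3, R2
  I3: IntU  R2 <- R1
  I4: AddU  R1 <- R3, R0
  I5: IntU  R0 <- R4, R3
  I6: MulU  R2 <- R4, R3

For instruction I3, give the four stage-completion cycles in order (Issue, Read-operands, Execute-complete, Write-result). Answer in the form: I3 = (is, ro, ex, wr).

[I1] 1/2/9/10
[I2] 2/11/13/14  (RAW R3: wait I1 write@10)
[I3] 3/4/5/12  (WAR R2: wait I2 read@11)
[I4] 15/16/18/19  (struct: AddU busy until I2 writes@14)
[I5] 16/17/18/19
[I6] 17/18/21/22

I3 = (3, 4, 5, 12)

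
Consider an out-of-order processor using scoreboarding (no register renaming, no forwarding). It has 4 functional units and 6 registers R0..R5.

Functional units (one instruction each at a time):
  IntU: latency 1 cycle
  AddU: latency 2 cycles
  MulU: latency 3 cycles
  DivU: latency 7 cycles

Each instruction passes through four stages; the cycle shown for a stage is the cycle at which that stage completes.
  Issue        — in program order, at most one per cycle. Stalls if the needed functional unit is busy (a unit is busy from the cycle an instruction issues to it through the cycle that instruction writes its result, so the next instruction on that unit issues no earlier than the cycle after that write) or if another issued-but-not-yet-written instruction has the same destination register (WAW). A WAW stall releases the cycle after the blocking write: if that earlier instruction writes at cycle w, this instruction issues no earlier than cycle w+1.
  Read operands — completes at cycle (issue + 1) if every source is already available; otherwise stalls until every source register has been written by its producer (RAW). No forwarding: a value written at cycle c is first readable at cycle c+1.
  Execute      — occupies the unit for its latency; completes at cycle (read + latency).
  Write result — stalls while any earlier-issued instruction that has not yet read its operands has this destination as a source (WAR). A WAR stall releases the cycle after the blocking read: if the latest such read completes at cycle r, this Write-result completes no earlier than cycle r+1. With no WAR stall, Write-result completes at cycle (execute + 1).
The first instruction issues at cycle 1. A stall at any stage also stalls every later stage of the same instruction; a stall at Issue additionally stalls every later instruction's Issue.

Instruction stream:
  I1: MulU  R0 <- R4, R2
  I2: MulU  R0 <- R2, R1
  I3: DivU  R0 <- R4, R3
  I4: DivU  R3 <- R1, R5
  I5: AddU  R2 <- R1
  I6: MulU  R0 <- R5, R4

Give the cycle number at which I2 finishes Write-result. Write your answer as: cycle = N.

[I1] 1/2/5/6
[I2] 7/8/11/12  (struct: MulU busy until I1 writes@6)
[I3] 13/14/21/22  (WAW R0: wait I2 write@12)
[I4] 23/24/31/32  (struct: DivU busy until I3 writes@22)
[I5] 24/25/27/28
[I6] 25/26/29/30

cycle = 12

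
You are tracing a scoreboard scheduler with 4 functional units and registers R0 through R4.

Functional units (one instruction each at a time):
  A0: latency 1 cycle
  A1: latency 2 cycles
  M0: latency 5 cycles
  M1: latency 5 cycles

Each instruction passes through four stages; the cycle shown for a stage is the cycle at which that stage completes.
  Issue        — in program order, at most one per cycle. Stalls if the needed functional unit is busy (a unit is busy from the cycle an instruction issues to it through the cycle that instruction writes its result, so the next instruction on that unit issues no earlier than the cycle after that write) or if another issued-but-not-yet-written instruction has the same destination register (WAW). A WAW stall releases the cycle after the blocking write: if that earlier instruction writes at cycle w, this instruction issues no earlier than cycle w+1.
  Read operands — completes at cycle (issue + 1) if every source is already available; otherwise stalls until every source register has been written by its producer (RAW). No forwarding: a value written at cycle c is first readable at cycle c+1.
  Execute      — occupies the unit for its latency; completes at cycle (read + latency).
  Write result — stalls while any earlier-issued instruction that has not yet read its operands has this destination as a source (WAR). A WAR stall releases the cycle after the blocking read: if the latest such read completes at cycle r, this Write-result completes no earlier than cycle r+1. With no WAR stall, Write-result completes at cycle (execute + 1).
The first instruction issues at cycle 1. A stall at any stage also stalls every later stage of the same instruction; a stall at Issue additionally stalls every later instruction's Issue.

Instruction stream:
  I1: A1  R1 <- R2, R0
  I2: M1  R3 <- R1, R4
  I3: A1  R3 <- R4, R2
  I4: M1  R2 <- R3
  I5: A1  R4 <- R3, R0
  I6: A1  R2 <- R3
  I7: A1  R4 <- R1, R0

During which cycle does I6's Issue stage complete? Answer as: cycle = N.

cycle = 25

[1] I1→A1
[2] I1 RO; I2→M1
[4] I1 EX
[5] I1 WR R1
[6] I2 RO
[11] I2 EX
[12] I2 WR R3
[13] I3→A1
[14] I3 RO; I4→M1
[16] I3 EX
[17] I3 WR R3
[18] I4 RO; I5→A1
[19] I5 RO
[21] I5 EX
[22] I5 WR R4
[23] I4 EX
[24] I4 WR R2
[25] I6→A1
[26] I6 RO
[28] I6 EX
[29] I6 WR R2
[30] I7→A1
[31] I7 RO
[33] I7 EX
[34] I7 WR R4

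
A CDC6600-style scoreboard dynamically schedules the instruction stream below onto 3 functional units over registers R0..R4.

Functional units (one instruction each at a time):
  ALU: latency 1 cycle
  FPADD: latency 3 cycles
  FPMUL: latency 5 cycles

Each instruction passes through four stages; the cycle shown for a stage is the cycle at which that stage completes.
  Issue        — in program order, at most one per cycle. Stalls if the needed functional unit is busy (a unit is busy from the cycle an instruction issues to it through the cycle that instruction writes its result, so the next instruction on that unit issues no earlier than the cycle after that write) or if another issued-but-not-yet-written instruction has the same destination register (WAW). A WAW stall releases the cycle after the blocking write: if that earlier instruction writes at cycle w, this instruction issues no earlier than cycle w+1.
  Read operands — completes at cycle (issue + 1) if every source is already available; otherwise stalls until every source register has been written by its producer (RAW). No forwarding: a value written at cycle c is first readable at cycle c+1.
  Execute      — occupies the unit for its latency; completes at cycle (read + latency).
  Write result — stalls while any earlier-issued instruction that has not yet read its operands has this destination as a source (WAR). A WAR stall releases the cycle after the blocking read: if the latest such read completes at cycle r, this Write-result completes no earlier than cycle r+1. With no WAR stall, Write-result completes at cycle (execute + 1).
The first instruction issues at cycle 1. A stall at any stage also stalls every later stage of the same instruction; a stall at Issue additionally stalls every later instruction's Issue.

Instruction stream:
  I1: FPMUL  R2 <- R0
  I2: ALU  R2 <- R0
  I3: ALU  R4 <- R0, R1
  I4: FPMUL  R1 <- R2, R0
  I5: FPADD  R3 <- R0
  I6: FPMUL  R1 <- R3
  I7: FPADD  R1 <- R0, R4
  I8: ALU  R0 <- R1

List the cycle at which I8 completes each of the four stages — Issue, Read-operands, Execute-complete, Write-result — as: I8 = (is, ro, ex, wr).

t=1  I1→FPMUL
t=2  I1 RO
t=7  I1 EX
t=8  I1 WR R2
t=9  I2→ALU
t=10  I2 RO
t=11  I2 EX
t=12  I2 WR R2
t=13  I3→ALU
t=14  I3 RO | I4→FPMUL
t=15  I3 EX | I4 RO | I5→FPADD
t=16  I3 WR R4 | I5 RO
t=19  I5 EX
t=20  I4 EX | I5 WR R3
t=21  I4 WR R1
t=22  I6→FPMUL
t=23  I6 RO
t=28  I6 EX
t=29  I6 WR R1
t=30  I7→FPADD
t=31  I7 RO | I8→ALU
t=34  I7 EX
t=35  I7 WR R1
t=36  I8 RO
t=37  I8 EX
t=38  I8 WR R0

I8 = (31, 36, 37, 38)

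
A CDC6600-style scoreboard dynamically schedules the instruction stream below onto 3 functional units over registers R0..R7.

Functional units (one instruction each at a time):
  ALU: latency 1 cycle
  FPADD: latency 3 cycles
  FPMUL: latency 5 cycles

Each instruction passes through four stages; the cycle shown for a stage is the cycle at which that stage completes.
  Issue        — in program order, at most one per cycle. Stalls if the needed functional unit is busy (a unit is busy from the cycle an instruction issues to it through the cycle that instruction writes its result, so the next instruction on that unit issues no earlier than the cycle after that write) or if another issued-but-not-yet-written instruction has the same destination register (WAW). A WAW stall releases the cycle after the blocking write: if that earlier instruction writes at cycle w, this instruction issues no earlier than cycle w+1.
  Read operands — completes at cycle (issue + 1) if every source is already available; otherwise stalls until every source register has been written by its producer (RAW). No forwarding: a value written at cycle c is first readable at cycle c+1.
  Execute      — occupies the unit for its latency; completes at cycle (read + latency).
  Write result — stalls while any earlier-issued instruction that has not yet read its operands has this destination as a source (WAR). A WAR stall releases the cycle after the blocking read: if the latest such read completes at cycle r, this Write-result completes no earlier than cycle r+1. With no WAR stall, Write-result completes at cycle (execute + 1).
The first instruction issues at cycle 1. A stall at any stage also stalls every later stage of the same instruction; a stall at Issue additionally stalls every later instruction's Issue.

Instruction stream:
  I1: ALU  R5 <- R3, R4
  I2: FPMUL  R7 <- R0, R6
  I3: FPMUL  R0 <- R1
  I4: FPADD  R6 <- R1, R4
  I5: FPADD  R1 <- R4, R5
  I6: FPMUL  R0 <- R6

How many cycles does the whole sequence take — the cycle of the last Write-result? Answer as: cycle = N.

cycle = 25

t=1  issue I1 (ALU)
t=2  I1 read-ops | issue I2 (FPMUL)
t=3  I1 finished on ALU | I2 read-ops
t=4  I1→R5
t=8  I2 finished on FPMUL
t=9  I2→R7
t=10  issue I3 (FPMUL)
t=11  I3 read-ops | issue I4 (FPADD)
t=12  I4 read-ops
t=15  I4 finished on FPADD
t=16  I3 finished on FPMUL | I4→R6
t=17  I3→R0 | issue I5 (FPADD)
t=18  I5 read-ops | issue I6 (FPMUL)
t=19  I6 read-ops
t=21  I5 finished on FPADD
t=22  I5→R1
t=24  I6 finished on FPMUL
t=25  I6→R0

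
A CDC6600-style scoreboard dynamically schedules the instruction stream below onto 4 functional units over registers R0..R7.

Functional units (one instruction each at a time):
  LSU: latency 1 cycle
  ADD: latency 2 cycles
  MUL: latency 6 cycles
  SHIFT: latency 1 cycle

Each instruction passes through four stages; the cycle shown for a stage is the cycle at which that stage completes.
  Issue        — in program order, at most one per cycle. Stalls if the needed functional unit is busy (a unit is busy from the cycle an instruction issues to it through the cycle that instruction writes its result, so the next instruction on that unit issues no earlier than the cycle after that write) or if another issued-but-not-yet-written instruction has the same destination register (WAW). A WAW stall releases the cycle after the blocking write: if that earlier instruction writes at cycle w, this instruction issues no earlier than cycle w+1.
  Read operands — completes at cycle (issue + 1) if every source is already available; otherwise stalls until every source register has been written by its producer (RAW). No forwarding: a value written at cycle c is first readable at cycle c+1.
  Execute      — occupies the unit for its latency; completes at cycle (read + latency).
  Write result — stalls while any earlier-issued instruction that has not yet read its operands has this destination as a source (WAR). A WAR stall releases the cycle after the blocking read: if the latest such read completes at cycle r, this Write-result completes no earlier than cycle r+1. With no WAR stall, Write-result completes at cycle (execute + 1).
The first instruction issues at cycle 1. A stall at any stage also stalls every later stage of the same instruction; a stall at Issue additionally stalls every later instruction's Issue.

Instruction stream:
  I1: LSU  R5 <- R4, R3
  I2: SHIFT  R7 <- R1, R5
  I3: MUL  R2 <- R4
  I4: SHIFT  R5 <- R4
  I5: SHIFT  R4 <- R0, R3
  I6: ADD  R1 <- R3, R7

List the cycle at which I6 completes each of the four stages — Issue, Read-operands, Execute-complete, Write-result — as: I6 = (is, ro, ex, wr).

I1 -> (1, 2, 3, 4)
I2 -> (2, 5, 6, 7)  // RAW R5: wait I1 write@4
I3 -> (3, 4, 10, 11)
I4 -> (8, 9, 10, 11)  // struct: SHIFT busy until I2 writes@7
I5 -> (12, 13, 14, 15)  // struct: SHIFT busy until I4 writes@11
I6 -> (13, 14, 16, 17)

I6 = (13, 14, 16, 17)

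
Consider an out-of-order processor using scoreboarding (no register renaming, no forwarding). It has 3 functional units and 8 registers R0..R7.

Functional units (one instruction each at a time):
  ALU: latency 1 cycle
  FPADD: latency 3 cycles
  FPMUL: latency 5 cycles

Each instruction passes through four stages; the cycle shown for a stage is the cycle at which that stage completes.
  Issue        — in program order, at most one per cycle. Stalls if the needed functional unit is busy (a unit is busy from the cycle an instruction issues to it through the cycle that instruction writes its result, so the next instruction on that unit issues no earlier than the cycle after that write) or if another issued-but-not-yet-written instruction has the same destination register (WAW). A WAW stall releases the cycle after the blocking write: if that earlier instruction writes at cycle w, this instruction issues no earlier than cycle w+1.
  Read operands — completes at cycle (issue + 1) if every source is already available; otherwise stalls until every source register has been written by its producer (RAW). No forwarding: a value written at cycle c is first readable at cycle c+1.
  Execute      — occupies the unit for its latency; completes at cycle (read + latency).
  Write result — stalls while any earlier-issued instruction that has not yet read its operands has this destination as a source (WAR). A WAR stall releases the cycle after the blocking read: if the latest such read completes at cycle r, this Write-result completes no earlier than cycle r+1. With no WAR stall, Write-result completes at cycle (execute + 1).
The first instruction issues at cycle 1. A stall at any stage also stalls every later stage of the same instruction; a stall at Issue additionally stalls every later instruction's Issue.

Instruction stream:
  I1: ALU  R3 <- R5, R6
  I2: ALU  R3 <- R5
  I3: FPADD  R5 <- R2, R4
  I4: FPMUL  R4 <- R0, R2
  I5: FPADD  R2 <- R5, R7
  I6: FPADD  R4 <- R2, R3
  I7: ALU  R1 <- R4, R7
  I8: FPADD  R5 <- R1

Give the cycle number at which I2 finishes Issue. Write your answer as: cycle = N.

cycle = 5

cycle 1: I1→ALU
cycle 2: I1 RO
cycle 3: I1 EX
cycle 4: I1 WR R3
cycle 5: I2→ALU
cycle 6: I2 RO | I3→FPADD
cycle 7: I2 EX | I3 RO | I4→FPMUL
cycle 8: I2 WR R3 | I4 RO
cycle 10: I3 EX
cycle 11: I3 WR R5
cycle 12: I5→FPADD
cycle 13: I4 EX | I5 RO
cycle 14: I4 WR R4
cycle 16: I5 EX
cycle 17: I5 WR R2
cycle 18: I6→FPADD
cycle 19: I6 RO | I7→ALU
cycle 22: I6 EX
cycle 23: I6 WR R4
cycle 24: I7 RO | I8→FPADD
cycle 25: I7 EX
cycle 26: I7 WR R1
cycle 27: I8 RO
cycle 30: I8 EX
cycle 31: I8 WR R5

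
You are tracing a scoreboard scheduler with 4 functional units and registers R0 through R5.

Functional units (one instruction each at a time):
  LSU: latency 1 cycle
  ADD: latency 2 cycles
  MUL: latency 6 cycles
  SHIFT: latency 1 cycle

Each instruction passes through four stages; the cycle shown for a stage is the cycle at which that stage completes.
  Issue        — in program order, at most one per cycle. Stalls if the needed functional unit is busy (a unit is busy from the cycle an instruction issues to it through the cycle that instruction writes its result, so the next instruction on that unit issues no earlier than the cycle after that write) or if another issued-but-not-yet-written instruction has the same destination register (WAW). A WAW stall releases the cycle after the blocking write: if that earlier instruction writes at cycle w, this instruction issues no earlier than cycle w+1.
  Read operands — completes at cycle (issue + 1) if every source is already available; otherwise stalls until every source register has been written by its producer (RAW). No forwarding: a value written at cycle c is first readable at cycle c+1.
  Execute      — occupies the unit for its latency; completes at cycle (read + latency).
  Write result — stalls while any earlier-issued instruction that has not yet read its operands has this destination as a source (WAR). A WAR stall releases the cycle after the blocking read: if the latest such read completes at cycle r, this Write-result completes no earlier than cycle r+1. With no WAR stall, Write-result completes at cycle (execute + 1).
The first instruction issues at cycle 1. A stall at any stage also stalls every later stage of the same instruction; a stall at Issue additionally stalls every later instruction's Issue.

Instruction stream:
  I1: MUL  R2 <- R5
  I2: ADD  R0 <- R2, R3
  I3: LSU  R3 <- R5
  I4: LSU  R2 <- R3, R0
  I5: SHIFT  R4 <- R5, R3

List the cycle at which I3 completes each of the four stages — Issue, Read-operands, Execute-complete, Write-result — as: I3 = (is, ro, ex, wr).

I3 = (3, 4, 5, 11)

c1: issue I1 (MUL)
c2: I1 read-ops; issue I2 (ADD)
c3: issue I3 (LSU)
c4: I3 read-ops
c5: I3 finished on LSU
c8: I1 finished on MUL
c9: I1→R2
c10: I2 read-ops
c11: I3→R3
c12: I2 finished on ADD; issue I4 (LSU)
c13: I2→R0; issue I5 (SHIFT)
c14: I4 read-ops; I5 read-ops
c15: I4 finished on LSU; I5 finished on SHIFT
c16: I4→R2; I5→R4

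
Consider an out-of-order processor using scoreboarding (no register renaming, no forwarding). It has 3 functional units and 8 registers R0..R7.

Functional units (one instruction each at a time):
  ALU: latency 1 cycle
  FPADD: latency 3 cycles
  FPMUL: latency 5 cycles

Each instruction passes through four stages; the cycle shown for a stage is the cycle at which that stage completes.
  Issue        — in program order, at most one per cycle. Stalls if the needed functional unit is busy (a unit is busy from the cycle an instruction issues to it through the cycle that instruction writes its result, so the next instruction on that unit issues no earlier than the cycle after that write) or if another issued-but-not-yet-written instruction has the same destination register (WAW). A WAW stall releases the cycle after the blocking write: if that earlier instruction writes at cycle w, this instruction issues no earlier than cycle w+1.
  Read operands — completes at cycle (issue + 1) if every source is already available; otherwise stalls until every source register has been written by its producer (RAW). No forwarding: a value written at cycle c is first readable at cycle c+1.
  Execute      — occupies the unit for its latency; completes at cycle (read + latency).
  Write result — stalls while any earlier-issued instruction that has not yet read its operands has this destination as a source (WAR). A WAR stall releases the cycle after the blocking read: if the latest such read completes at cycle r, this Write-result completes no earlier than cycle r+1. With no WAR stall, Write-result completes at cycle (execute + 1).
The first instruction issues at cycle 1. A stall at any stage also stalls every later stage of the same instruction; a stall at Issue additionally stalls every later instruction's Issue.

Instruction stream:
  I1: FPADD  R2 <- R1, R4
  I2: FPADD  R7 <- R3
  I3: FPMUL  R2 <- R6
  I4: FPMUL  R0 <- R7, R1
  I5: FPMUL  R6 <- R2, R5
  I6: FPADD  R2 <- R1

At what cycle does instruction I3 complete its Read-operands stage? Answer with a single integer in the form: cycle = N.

cycle = 9

cycle 1: I1→FPADD
cycle 2: I1 RO
cycle 5: I1 EX
cycle 6: I1 WR R2
cycle 7: I2→FPADD
cycle 8: I2 RO | I3→FPMUL
cycle 9: I3 RO
cycle 11: I2 EX
cycle 12: I2 WR R7
cycle 14: I3 EX
cycle 15: I3 WR R2
cycle 16: I4→FPMUL
cycle 17: I4 RO
cycle 22: I4 EX
cycle 23: I4 WR R0
cycle 24: I5→FPMUL
cycle 25: I5 RO | I6→FPADD
cycle 26: I6 RO
cycle 29: I6 EX
cycle 30: I5 EX | I6 WR R2
cycle 31: I5 WR R6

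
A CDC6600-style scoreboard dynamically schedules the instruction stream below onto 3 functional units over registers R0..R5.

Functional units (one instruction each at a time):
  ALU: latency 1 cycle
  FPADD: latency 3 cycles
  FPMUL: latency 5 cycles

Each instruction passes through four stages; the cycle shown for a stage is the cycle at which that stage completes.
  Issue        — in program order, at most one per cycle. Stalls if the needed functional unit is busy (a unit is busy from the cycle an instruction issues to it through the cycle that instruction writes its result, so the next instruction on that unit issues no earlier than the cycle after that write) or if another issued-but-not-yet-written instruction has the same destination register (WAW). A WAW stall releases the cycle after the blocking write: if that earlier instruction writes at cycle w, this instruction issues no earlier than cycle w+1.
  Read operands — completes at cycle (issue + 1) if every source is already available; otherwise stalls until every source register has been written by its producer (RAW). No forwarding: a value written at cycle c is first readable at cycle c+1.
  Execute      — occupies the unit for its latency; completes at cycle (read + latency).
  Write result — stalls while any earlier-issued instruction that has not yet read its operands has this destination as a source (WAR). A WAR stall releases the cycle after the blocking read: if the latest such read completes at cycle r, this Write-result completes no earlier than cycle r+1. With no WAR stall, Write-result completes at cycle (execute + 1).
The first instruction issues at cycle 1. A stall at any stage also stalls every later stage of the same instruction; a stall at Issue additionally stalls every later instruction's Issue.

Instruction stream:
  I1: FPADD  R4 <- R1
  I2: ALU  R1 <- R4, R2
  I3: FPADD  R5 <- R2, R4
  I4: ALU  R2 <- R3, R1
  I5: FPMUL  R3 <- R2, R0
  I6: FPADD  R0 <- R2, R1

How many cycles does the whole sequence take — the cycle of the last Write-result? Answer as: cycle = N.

  I1 | 1 | 2 | 5 | 6
  I2 | 2 | 7 | 8 | 9   RAW R4: wait I1 write@6
  I3 | 7 | 8 | 11 | 12   struct: FPADD busy until I1 writes@6
  I4 | 10 | 11 | 12 | 13   struct: ALU busy until I2 writes@9
  I5 | 11 | 14 | 19 | 20   RAW R2: wait I4 write@13
  I6 | 13 | 14 | 17 | 18   struct: FPADD busy until I3 writes@12

cycle = 20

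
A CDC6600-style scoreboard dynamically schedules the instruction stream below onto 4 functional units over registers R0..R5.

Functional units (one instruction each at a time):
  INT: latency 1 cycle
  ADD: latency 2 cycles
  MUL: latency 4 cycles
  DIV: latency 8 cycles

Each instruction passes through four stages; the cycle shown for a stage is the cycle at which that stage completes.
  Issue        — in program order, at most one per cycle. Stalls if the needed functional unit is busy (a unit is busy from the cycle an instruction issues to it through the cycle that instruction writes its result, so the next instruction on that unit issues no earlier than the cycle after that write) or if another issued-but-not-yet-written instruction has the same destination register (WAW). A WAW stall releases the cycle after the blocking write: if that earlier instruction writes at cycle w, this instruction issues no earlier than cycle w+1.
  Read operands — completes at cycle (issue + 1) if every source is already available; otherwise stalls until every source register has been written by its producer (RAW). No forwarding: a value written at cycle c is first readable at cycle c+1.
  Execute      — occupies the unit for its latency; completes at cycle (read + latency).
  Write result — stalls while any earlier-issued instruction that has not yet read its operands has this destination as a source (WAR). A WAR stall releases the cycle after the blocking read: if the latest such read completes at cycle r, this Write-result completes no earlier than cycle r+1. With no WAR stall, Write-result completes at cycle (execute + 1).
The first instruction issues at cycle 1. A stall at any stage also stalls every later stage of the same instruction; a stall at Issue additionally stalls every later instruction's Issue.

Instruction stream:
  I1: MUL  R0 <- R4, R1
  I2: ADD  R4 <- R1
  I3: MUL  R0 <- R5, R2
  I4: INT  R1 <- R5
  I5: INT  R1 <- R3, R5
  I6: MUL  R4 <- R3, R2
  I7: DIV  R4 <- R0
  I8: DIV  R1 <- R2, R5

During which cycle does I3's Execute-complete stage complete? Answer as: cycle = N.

1) issue 1, read 2, done 6, write 7
2) issue 2, read 3, done 5, write 6
3) issue 8, read 9, done 13, write 14  <struct: MUL busy until I1 writes@7>
4) issue 9, read 10, done 11, write 12
5) issue 13, read 14, done 15, write 16  <struct: INT busy until I4 writes@12>
6) issue 15, read 16, done 20, write 21  <struct: MUL busy until I3 writes@14>
7) issue 22, read 23, done 31, write 32  <WAW R4: wait I6 write@21>
8) issue 33, read 34, done 42, write 43  <struct: DIV busy until I7 writes@32>

cycle = 13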